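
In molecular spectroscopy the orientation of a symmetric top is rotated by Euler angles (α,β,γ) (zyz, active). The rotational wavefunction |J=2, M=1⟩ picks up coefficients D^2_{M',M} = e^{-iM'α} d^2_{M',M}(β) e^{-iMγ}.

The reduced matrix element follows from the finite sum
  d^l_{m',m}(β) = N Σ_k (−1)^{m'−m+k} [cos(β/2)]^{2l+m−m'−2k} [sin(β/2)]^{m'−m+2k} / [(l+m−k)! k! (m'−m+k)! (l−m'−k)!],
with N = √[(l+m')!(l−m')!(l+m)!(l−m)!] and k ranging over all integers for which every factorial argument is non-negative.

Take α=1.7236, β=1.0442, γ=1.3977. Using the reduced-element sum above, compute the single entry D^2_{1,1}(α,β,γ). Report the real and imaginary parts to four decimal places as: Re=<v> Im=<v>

D^2_{1,1}(1.7236,1.0442,1.3977) = e^{-i·1·1.7236}·d^2_{1,1}(1.0442)·e^{-i·1·1.3977}. Compute d first:
c=cos(1.044200/2)=0.866774, s=sin(1.044200/2)=0.498701; N=√[6·1·6·1]=6.000000
Admissible k: 0..1 (factorial args all ≥0)
  k=0: (−1)^0·6.0000/(6)·0.8668^4·0.4987^0 = +0.564447
  k=1: (−1)^1·6.0000/(2)·0.8668^2·0.4987^2 = -0.560550
d^2_{1,1}(1.0442) = +0.564447 -0.560550 = +0.003897
D = (-0.152210-0.988348i)·(+0.003897)·(+0.172233-0.985056i) = -0.003896-0.000079i

Re=-0.0039 Im=-0.0001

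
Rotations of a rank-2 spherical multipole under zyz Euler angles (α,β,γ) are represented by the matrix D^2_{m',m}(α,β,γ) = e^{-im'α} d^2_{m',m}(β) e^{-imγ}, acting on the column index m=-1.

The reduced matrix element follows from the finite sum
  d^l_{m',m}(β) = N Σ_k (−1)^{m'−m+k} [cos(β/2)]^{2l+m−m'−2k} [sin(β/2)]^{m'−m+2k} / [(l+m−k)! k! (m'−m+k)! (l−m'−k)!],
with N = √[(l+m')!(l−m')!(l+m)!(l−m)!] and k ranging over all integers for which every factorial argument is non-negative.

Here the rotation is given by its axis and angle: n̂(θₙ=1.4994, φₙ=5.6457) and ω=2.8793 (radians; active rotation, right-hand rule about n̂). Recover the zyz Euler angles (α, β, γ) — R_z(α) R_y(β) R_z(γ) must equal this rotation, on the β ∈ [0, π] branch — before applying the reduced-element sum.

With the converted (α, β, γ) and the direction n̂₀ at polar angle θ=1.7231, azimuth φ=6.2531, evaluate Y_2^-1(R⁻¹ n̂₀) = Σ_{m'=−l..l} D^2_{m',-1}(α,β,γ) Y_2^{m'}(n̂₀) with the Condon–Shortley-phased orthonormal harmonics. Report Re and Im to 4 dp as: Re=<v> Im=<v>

Axis–angle → zyz. n̂ = (sinθₙcosφₙ, sinθₙsinφₙ, cosθₙ) = (+0.801548, -0.593660, +0.071336), ω = 2.8793.
R = I cosω + sinω [n̂]ₓ + (1−cosω) n̂n̂ᵀ gives
  R = [+0.297185, -0.953916, -0.041531; -0.916922, -0.272987, -0.291088; +0.266336, +0.124588, -0.955795]
β = atan2(√(R₁₃²+R₂₃²), R₃₃) = 2.843146; α = atan2(R₂₃, R₁₃) mod 2π = 4.570670; γ = atan2(R₃₂, −R₃₁) mod 2π = 2.704048
Need the full column D^2_{m',-1} for m'=−2..2 at α=4.5707, β=2.8431, γ=2.7040.
cos(β/2)=0.148670, sin(β/2)=0.988887
d^2_{-2,-1}: single k=1 term ⇒ +0.006499;  D = +0.004882-0.004290i
d^2_{-1,-1}: k∈[0..1] ⇒ +0.000489 -0.064843 = -0.064354;  D = -0.035228-0.053856i
d^2_{0,-1}: k∈[0..1] ⇒ -0.007960 +0.352159 = +0.344199;  D = -0.311774+0.145843i
d^2_{1,-1}: k∈[0..1] ⇒ +0.064843 -0.956283 = -0.891440;  D = +0.259881+0.852718i
d^2_{2,-1}: single k=0 term ⇒ -0.287536;  D = -0.284129+0.044136i
Y_2^{m'}(θ=1.7231,φ=6.2531) and Σ D·Y over m':
  (+0.0049-0.0043i)·(+0.3767+0.0227i)  (-0.0352-0.0539i)·(-0.1158-0.0035i)  (-0.3118+0.1458i)·(-0.2936+0.0000i)  (+0.2599+0.8527i)·(+0.1158-0.0035i)  (-0.2841+0.0441i)·(+0.3767-0.0227i)
Y_2^-1(R⁻¹ n̂) = +0.024404+0.082944i

Re=0.0244 Im=0.0829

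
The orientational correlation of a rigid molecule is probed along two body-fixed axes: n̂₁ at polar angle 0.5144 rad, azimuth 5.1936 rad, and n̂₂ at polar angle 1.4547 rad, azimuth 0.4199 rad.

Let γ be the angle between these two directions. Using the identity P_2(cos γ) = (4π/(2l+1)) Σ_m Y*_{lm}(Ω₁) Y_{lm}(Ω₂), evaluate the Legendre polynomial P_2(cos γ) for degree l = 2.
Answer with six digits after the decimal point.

-0.474341

Term-by-term m-sum for l=2 (normalisation 4π/5 = 2.513274):
  m=-2: (-0.05344 - 0.07673j) × (0.25442 - 0.28373j) = -0.03537 - 0.00436j  (running Σ = -0.03537 - 0.00436j)
  m=-1: (0.15316 - 0.29333j) × (0.08116 - 0.03624j) = 0.00180 - 0.02936j  (running Σ = -0.03357 - 0.03372j)
  m=0: (0.40174 + 0.00000j) × (-0.30270 + 0.00000j) = -0.12160 + 0.00000j  (running Σ = -0.15517 - 0.03372j)
  m=1: (-0.15316 - 0.29333j) × (-0.08116 - 0.03624j) = 0.00180 + 0.02936j  (running Σ = -0.15337 - 0.00436j)
  m=2: (-0.05344 + 0.07673j) × (0.25442 + 0.28373j) = -0.03537 + 0.00436j  (running Σ = -0.18873 + 0.00000j)
Total Σ_m = -0.18873 + 0.00000j. Multiply by 2.513274: -0.47434 + 0.00000j. P_2(cos γ) = -0.474341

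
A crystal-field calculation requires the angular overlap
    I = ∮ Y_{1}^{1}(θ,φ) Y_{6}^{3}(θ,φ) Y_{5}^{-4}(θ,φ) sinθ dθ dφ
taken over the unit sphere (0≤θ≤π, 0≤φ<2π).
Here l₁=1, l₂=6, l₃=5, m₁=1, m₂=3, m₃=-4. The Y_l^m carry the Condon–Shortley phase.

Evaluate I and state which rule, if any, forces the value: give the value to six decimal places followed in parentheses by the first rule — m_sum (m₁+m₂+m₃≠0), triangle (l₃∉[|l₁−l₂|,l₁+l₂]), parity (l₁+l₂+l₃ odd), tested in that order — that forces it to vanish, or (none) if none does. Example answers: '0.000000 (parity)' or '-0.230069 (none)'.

Checks pass: Σm=0; 12 even; l₃=5∈[5,7].
(2·1+1)(2·6+1)(2·5+1) = 429
Δ: 2! 0! 10! / 13! → 1/858
sum: t=1:−1/14400 = -1/14400
3j²(1 6 5; 0 0 0) = Δ·Π!·Σ² = 6/143  (sign +1)
sum: t=0:+1/725760 = 1/725760
3j²(1 6 5; 1 3 -4) = Δ·Π!·Σ² = 1/286  (sign -1)
combine: 4πI² = 429·6/143·1/286 = 9/143
take √, sign -1: I = -0.07076985
No selection rule forces the value: the integral is nonzero (none).

-0.070770 (none)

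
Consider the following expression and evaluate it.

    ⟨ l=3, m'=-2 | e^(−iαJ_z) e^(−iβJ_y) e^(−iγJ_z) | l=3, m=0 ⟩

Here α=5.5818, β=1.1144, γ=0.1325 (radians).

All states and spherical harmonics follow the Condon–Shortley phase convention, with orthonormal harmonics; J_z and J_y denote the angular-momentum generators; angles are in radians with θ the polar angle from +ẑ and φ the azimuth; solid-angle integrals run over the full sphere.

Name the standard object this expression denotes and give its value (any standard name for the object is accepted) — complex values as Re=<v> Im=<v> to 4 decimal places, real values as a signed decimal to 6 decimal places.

This is a Wigner D-matrix element — the rotation-matrix element ⟨l m'| R(α,β,γ) |l m⟩ in the angular-momentum basis.
D^3_{-2,0}(5.5818,1.1144,0.1325) = e^{-i·-2·5.5818}·d^3_{-2,0}(1.1144)·e^{-i·0·0.1325}. Compute d first:
c=cos(1.114400/2)=0.848739, s=sin(1.114400/2)=0.528812; N=√[1·120·6·6]=65.726707
k∈{2,3} keeps every argument non-negative
  k=2: (−1)^0·65.7267/(12)·0.8487^4·0.5288^2 = +0.794803
  k=3: (−1)^1·65.7267/(12)·0.8487^2·0.5288^4 = -0.308542
d^3_{-2,0}(1.1144) = +0.794803 -0.308542 = +0.486262
Phases: e^{-i·(-2)·5.5818}=+0.167236-0.985917i, e^{-i·(0)·0.1325}=+1.000000+0.000000i ⇒ D=+0.081321-0.479414i

Wigner D-matrix element, Re=0.0813 Im=-0.4794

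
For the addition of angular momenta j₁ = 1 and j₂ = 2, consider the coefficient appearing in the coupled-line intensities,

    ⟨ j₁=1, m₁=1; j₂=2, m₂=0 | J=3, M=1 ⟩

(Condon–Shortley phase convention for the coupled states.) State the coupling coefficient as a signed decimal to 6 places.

√[7·0!2!4!/7! · 2!0!2!2!4!2!] = √(128/5)
  +(−1)^0/∏(0,0,0,2,2,2)! = 1/8  (running 1/8)
⟨..|..⟩ = √(128/5)·(1/8) = +0.632456

+0.632456  (= +√(2/5))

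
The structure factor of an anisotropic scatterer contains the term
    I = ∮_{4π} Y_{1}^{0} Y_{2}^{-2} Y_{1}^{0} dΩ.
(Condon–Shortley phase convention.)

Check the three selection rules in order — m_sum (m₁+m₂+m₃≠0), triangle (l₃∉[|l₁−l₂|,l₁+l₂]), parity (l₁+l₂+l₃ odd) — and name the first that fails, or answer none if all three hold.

m_sum

Σmᵢ = -2  ✗
l₃∈[|l₁−l₂|,l₁+l₂]=[1,3], have l₃=1
Σlᵢ = 4 ⇒ even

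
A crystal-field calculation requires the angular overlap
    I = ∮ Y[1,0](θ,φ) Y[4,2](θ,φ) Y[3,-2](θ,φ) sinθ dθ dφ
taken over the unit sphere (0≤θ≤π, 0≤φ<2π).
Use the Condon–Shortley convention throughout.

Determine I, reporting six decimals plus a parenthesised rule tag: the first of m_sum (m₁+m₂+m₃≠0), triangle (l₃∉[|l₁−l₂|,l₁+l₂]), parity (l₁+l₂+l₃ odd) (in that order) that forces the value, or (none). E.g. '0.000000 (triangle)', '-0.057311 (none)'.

0.213244 (none)

Rules hold: Σm=0, L=8 even, 3≤3≤5.
N = 3·9·7 = 189
Δ = 2!·0!·6!/9! = 1/252
Racah Σ t=1..1: t=1:−1/36 = -1/36
⇒ 3j(1 4 3; 0 0 0)² = 4/63, sgn +1
Racah Σ t=1..1: t=1:−1/120 = -1/120
⇒ 3j(1 4 3; 0 2 -2)² = 1/21, sgn +1
4πI² = N·(3j₀)²·(3jₘ)² = 4/7
I = +1·√(0.571429/4π) = 0.21324362
No selection rule forces the value: the integral is nonzero (none).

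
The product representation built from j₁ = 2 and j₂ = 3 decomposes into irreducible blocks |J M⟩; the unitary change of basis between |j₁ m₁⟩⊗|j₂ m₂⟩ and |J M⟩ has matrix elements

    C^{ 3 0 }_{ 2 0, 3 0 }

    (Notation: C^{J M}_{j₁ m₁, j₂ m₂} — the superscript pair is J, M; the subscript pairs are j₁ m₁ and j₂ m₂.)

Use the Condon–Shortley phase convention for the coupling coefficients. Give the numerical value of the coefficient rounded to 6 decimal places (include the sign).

−√(4/15) ≈ -0.516398

triangle: 2!·2!·4!/9! = 96/362880
(j±m)!: 2!·2!·3!·3!·3!·3! = 5184
prefactor² = (2J+1)·Δ·N² = 48/5
  k=0: +1/(0!·2!·2!·3!·0!·1!) = 1/24
  k=1: −1/(1!·1!·1!·2!·1!·2!) = -1/4
  k=2: +1/(2!·0!·0!·1!·2!·3!) = 1/24
Σ = -1/6  ⇒  CG² = 48/5·(-1/6)² = 4/15
CG = −√(4/15) = -0.516398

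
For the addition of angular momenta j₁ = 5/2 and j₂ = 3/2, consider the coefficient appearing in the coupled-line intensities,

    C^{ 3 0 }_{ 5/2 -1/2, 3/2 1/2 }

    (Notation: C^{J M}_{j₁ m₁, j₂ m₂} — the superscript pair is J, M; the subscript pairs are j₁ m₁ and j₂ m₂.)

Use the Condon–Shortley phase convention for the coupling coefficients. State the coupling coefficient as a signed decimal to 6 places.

-0.447214

√[7·1!4!2!/8! · 2!3!2!1!3!3!] = √(36/5)
  +(−1)^0/∏(0,1,3,2,1,0)! = 1/12  (running 1/12)
  +(−1)^1/∏(1,0,2,1,2,1)! = -1/4  (running -1/6)
⟨..|..⟩ = √(36/5)·(-1/6) = -0.447214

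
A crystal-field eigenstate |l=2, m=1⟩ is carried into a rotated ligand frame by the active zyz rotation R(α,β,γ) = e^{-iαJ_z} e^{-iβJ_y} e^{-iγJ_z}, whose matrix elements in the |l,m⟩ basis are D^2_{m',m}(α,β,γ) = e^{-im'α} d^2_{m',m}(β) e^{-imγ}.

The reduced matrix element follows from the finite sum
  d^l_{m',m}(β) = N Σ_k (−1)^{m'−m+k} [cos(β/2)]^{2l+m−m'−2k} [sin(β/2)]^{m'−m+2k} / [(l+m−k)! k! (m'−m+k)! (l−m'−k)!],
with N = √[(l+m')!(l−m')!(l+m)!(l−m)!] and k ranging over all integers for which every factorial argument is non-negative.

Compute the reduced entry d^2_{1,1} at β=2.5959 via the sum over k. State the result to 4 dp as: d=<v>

d=-0.1968

d^2_{1,1}(β=2.5959) via the finite sum:
With c≡cos(β/2)=0.269474 and s≡sin(β/2)=0.963008, N=[6·1·6·1]^{1/2}=6.000000
k: max(0,(1)−(1))=0 … min(2+(1),2−(1))=1
  k=0: (−1)^0·6.0000/(6)·0.2695^4·0.9630^0 = +0.005273
  k=1: (−1)^1·6.0000/(2)·0.2695^2·0.9630^2 = -0.202029
d^2_{1,1}(2.5959) = +0.005273 -0.202029 = -0.196756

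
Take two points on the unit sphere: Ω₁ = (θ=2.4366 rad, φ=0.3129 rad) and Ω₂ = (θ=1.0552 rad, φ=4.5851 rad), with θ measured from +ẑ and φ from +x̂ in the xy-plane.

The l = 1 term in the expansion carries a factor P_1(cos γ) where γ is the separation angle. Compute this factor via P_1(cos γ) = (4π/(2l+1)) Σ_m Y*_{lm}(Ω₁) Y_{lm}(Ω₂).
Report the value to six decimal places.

Expand P_1 via completeness: Σ_{m} conj(Y_{1,m}) at Ω₁ times Y_{1,m} at Ω₂ —
  [-1]  conj(Y_{1,-1})(Ω₁) = 0.21302 + 0.06892j ; Y_{1,-1}(Ω₂) = -0.03816 + 0.29815j ; Δ = -0.02868 + 0.06088j
  [+0]  conj(Y_{1,0})(Ω₁) = -0.37213 + 0.00000j ; Y_{1,0}(Ω₂) = 0.24091 + 0.00000j ; Δ = -0.08965 + 0.00000j
  [+1]  conj(Y_{1,1})(Ω₁) = -0.21302 + 0.06892j ; Y_{1,1}(Ω₂) = 0.03816 + 0.29815j ; Δ = -0.02868 - 0.06088j
Σ over m = -0.14700 + 0.00000j; ×(4π/3) → -0.61575 + 0.00000j. Real part: -0.615752

-0.615752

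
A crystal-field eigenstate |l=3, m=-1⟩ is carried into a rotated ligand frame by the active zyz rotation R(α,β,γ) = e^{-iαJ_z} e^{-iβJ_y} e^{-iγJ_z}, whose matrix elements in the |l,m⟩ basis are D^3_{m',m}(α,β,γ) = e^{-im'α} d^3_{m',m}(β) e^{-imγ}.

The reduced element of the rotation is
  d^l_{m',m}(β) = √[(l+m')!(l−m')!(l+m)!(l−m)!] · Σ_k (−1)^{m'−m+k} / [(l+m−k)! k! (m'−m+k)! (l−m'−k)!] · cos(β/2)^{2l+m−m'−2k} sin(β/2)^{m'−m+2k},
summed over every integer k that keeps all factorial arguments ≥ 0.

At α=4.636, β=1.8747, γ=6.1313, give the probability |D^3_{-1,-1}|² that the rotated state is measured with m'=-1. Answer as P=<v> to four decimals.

First d^3_{-1,-1}(β=1.8747), then the phase factors e^{-i(-1)α} and e^{-i(-1)γ}:
c=cos(1.874700/2)=0.591926, s=sin(1.874700/2)=0.805992; N=√[2·24·2·24]=48.000000
Admissible k: 0..2 (factorial args all ≥0)
  k=0: (−1)^0·48.0000/(48)·0.5919^6·0.8060^0 = +0.043013
  k=1: (−1)^1·48.0000/(6)·0.5919^4·0.8060^2 = -0.638001
  k=2: (−1)^2·48.0000/(8)·0.5919^2·0.8060^4 = +0.887176
d^3_{-1,-1}(1.8747) = +0.043013 -0.638001 +0.887176 = +0.292188
|D^3_{-1,-1}|² = |d^3_{-1,-1}(β)|² = (+0.292188)² = 0.085374 (the z-rotation phases have unit modulus)

P=0.0854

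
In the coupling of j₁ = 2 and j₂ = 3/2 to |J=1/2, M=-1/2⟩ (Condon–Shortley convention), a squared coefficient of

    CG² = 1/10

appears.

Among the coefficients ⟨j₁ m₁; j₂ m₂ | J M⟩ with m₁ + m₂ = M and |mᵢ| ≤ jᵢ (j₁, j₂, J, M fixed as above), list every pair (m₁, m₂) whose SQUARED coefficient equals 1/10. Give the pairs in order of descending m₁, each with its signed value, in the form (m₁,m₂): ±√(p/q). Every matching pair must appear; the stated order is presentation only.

(1,-3/2): +√(1/10)

Admissible pairs with m₁+m₂ = M = -1/2: (-2,3/2), (-1,1/2), (0,-1/2), (1,-3/2)
  (m₁,m₂)=(1,-3/2): CG² = 1/10, CG = +√(1/10)   ← matches the target
  (m₁,m₂)=(0,-1/2): CG² = 1/5, CG = −√(1/5)
  (m₁,m₂)=(-1,1/2): CG² = 3/10, CG = +√(3/10)
  (m₁,m₂)=(-2,3/2): CG² = 2/5, CG = −√(2/5)
Pairs with CG² = 1/10: (1,-3/2): +√(1/10)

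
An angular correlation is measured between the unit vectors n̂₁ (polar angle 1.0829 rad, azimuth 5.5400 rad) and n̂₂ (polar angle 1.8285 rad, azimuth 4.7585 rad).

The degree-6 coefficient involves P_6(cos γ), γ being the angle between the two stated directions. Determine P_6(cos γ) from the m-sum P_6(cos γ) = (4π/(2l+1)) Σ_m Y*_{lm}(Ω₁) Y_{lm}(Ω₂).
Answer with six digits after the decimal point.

Term-by-term m-sum for l=6 (normalisation 4π/13 = 0.966644):
  [-6]  conj(Y_{6,-6})(Ω₁) = (-0.057501, 0.222153) ; Y_{6,-6}(Ω₂) = (-0.379913, 0.107876) ; Δ = (-0.002119, -0.090602)
  [-5]  conj(Y_{6,-5})(Ω₁) = (-0.354171, 0.229184) ; Y_{6,-5}(Ω₂) = (-0.082398, -0.351037) ; Δ = (0.109635, 0.105443)
  [-4]  conj(Y_{6,-4})(Ω₁) = (-0.303446, -0.051730) ; Y_{6,-4}(Ω₂) = (-0.087550, 0.016334) ; Δ = (0.027412, -0.000427)
  [-3]  conj(Y_{6,-3})(Ω₁) = (0.075082, 0.096990) ; Y_{6,-3}(Ω₂) = (-0.047306, -0.339788) ; Δ = (0.029404, -0.030100)
  [-2]  conj(Y_{6,-2})(Ω₁) = (-0.029185, 0.344863) ; Y_{6,-2}(Ω₂) = (0.009080, -0.000840) ; Δ = (0.000025, 0.003156)
  [-1]  conj(Y_{6,-1})(Ω₁) = (0.000146, -0.000134) ; Y_{6,-1}(Ω₂) = (-0.014932, -0.323595) ; Δ = (-0.000046, -0.000045)
  [+0]  conj(Y_{6,0})(Ω₁) = (0.337787, -0.000000) ; Y_{6,0}(Ω₂) = (0.035248, 0.000000) ; Δ = (0.011906, 0.000000)
  [+1]  conj(Y_{6,1})(Ω₁) = (-0.000146, -0.000134) ; Y_{6,1}(Ω₂) = (0.014932, -0.323595) ; Δ = (-0.000046, 0.000045)
  [+2]  conj(Y_{6,2})(Ω₁) = (-0.029185, -0.344863) ; Y_{6,2}(Ω₂) = (0.009080, 0.000840) ; Δ = (0.000025, -0.003156)
  [+3]  conj(Y_{6,3})(Ω₁) = (-0.075082, 0.096990) ; Y_{6,3}(Ω₂) = (0.047306, -0.339788) ; Δ = (0.029404, 0.030100)
  [+4]  conj(Y_{6,4})(Ω₁) = (-0.303446, 0.051730) ; Y_{6,4}(Ω₂) = (-0.087550, -0.016334) ; Δ = (0.027412, 0.000427)
  [+5]  conj(Y_{6,5})(Ω₁) = (0.354171, 0.229184) ; Y_{6,5}(Ω₂) = (0.082398, -0.351037) ; Δ = (0.109635, -0.105443)
  [+6]  conj(Y_{6,6})(Ω₁) = (-0.057501, -0.222153) ; Y_{6,6}(Ω₂) = (-0.379913, -0.107876) ; Δ = (-0.002119, 0.090602)
Total Σ_m = (0.340527, 0.000000). Multiply by 0.966644: (0.329169, 0.000000). P_6(cos γ) = 0.329169

0.329169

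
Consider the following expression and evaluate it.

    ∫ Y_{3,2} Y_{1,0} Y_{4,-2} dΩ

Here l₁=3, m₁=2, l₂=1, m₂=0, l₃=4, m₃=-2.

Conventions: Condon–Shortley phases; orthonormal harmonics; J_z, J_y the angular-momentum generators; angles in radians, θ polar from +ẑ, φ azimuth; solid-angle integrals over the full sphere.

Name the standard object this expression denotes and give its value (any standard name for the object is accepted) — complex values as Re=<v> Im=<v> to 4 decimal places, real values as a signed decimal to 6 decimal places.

Gaunt coefficient, +0.213244

This is a Gaunt coefficient — the integral of a triple product of spherical harmonics over the sphere.
Rules hold: Σm=0, L=8 even, 2≤4≤4.
N = 7·3·9 = 189
Δ = 0!·6!·2!/9! = 1/252
Racah Σ t=0..0: t=0:+1/36 = 1/36
⇒ 3j(3 1 4; 0 0 0)² = 4/63, sgn +1
Racah Σ t=0..0: t=0:+1/120 = 1/120
⇒ 3j(3 1 4; 2 0 -2)² = 1/21, sgn +1
4πI² = N·(3j₀)²·(3jₘ)² = 4/7
I = +1·√(0.571429/4π) = 0.21324362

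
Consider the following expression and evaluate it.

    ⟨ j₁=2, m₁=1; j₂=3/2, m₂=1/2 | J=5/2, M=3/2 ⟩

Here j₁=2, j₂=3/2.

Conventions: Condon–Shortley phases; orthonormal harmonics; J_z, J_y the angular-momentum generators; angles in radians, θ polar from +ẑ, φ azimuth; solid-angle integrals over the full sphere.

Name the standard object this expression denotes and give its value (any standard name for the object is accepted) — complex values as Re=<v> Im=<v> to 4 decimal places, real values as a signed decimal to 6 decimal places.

This is a Clebsch–Gordan (vector-coupling) coefficient.
triangle: 1!×3!×2!/7! = 12/5040
(j±m)!: 3!×1!×2!×1!×4!×1! = 288
prefactor² = (2J+1)×Δ×N² = 144/35
  k=0: +1/(0!×1!×1!×2!×2!×0!) = 1/4
  k=1: −1/(1!×0!×0!×1!×3!×1!) = -1/6
Σ = 1/12  ⇒  CG² = 144/35×(1/12)² = 1/35
CG = +√(1/35) = +0.169031

Clebsch–Gordan coefficient, +√(1/35) ≈ +0.169031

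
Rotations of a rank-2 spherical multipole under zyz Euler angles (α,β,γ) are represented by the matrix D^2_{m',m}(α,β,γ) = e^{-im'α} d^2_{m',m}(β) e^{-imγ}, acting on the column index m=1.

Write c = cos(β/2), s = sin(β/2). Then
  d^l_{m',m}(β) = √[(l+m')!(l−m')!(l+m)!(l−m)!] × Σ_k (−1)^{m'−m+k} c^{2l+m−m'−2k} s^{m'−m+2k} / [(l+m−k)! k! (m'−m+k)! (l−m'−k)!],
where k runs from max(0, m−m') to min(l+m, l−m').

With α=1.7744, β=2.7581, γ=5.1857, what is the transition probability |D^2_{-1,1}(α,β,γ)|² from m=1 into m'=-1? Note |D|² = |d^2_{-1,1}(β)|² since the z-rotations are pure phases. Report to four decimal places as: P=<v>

P=0.6785

First d^2_{-1,1}(β=2.7581), then the phase factors e^{-i(-1)α} and e^{-i(1)γ}:
With c≡cos(β/2)=0.190574 and s≡sin(β/2)=0.981673, N=[1·6·6·1]^{1/2}=6.000000
Admissible k: 2..3 (factorial args all ≥0)
  k=2: (−1)^0·6.0000/(2)·0.1906^2·0.9817^2 = +0.104998
  k=3: (−1)^1·6.0000/(6)·0.1906^0·0.9817^4 = -0.928682
d^2_{-1,1}(2.7581) = +0.104998 -0.928682 = -0.823685
|D^2_{-1,1}|² = |d^2_{-1,1}(β)|² = (-0.823685)² = 0.678457 (the z-rotation phases have unit modulus)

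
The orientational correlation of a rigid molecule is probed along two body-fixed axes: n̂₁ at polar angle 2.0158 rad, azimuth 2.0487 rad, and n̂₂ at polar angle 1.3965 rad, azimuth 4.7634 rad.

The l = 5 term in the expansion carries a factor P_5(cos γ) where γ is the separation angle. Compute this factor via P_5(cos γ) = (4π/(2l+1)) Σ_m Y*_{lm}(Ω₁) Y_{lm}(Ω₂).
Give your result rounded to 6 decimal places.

0.136906

Term-by-term m-sum for l=5 (normalisation 4π/11 = 1.142397):
  m=-5: Y*=(-0.189959, -0.203061)  Y=(0.108494, 0.416109)  product (0.063886, -0.101074)
  m=-4: Y*=(0.140171, -0.395228)  Y=(0.234478, -0.048519)  product (0.013691, -0.099473)
  m=-3: Y*=(0.168257, -0.023211)  Y=(0.036740, 0.238200)  product (0.011711, 0.039226)
  m=-2: Y*=(-0.152290, -0.215595)  Y=(0.257994, -0.026413)  product (-0.044985, -0.051600)
  m=-1: Y*=(0.116088, -0.224130)  Y=(0.009617, 0.188372)  product (0.043336, 0.019712)
  m=+0: Y*=(-0.211052, -0.000000)  Y=(0.262677, 0.000000)  product (-0.055438, -0.000000)
  m=+1: Y*=(-0.116088, -0.224130)  Y=(-0.009617, 0.188372)  product (0.043336, -0.019712)
  m=+2: Y*=(-0.152290, 0.215595)  Y=(0.257994, 0.026413)  product (-0.044985, 0.051600)
  m=+3: Y*=(-0.168257, -0.023211)  Y=(-0.036740, 0.238200)  product (0.011711, -0.039226)
  m=+4: Y*=(0.140171, 0.395228)  Y=(0.234478, 0.048519)  product (0.013691, 0.099473)
  m=+5: Y*=(0.189959, -0.203061)  Y=(-0.108494, 0.416109)  product (0.063886, 0.101074)
Σ over m = (0.119841, 0.000000); ×(4π/11) → (0.136906, 0.000000). Real part: 0.136906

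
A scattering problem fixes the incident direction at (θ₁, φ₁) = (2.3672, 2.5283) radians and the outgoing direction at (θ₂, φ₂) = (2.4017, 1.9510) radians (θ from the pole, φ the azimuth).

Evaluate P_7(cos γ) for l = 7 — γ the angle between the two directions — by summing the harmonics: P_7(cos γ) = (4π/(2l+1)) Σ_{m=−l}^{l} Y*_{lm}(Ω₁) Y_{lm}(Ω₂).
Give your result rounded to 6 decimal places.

Summing Y*_{l m}(θ₁,φ₁)·Y_{l m}(θ₂,φ₂) over m ∈ [−7, 7]; prefactor 4π/(2·7+1) = 0.837758:
  term(m=-7) = -0.00081 - 0.00101j   from Y*(Ω₁)=0.01665 - 0.03734j, Y(Ω₂)=0.01463 - 0.02808j
  term(m=-6) = -0.01925 - 0.00643j   from Y*(Ω₁)=0.13428 - 0.08016j, Y(Ω₂)=-0.08464 - 0.09838j
  term(m=-5) = -0.10430 + 0.02720j   from Y*(Ω₁)=0.34525 + 0.02599j, Y(Ω₂)=-0.29451 + 0.10095j
  term(m=-4) = -0.14091 + 0.15482j   from Y*(Ω₁)=0.35290 + 0.29033j, Y(Ω₂)=-0.02289 + 0.45754j
  term(m=-3) = -0.01299 + 0.07993j   from Y*(Ω₁)=0.06652 + 0.24123j, Y(Ω₂)=0.29412 + 0.13496j
  term(m=-2) = 0.01103 + 0.02496j   from Y*(Ω₁)=0.07142 - 0.19922j, Y(Ω₂)=-0.09343 + 0.08888j
  term(m=-1) = 0.11666 + 0.07598j   from Y*(Ω₁)=0.29321 - 0.20637j, Y(Ω₂)=0.14409 + 0.36055j
  term(m=+0) = 0.00142 + 0.00000j   from Y*(Ω₁)=-0.10986 + 0.00000j, Y(Ω₂)=-0.01295 + 0.00000j
  term(m=+1) = 0.11666 - 0.07598j   from Y*(Ω₁)=-0.29321 - 0.20637j, Y(Ω₂)=-0.14409 + 0.36055j
  term(m=+2) = 0.01103 - 0.02496j   from Y*(Ω₁)=0.07142 + 0.19922j, Y(Ω₂)=-0.09343 - 0.08888j
  term(m=+3) = -0.01299 - 0.07993j   from Y*(Ω₁)=-0.06652 + 0.24123j, Y(Ω₂)=-0.29412 + 0.13496j
  term(m=+4) = -0.14091 - 0.15482j   from Y*(Ω₁)=0.35290 - 0.29033j, Y(Ω₂)=-0.02289 - 0.45754j
  term(m=+5) = -0.10430 - 0.02720j   from Y*(Ω₁)=-0.34525 + 0.02599j, Y(Ω₂)=0.29451 + 0.10095j
  term(m=+6) = -0.01925 + 0.00643j   from Y*(Ω₁)=0.13428 + 0.08016j, Y(Ω₂)=-0.08464 + 0.09838j
  term(m=+7) = -0.00081 + 0.00101j   from Y*(Ω₁)=-0.01665 - 0.03734j, Y(Ω₂)=-0.01463 - 0.02808j
Accumulated sum -0.29972 - 0.00000j; after 4π/(2l+1) scaling, -0.25109 - 0.00000j ⇒ P_7 = -0.251095

-0.251095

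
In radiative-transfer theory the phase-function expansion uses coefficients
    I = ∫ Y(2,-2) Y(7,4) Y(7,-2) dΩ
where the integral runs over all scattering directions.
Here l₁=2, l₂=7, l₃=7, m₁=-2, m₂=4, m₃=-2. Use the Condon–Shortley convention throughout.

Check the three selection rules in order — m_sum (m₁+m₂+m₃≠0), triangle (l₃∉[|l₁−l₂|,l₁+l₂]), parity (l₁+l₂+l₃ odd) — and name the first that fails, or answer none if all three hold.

azimuthal sum: -2 + 4 − 2 = 0  ✓
5 ≤ 7 ≤ 9 (triangle on l)  ✓
L = 2 + 7 + 7 = 16 (even)  ✓

none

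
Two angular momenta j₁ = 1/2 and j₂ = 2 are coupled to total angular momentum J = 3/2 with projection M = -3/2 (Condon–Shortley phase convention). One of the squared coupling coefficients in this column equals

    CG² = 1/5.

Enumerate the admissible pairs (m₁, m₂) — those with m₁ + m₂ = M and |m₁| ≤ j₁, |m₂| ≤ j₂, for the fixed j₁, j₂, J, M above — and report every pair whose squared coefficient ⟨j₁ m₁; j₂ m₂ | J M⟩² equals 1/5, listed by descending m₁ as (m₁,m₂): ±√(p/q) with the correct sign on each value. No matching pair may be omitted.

(-1/2,-1): −√(1/5)

Admissible pairs with m₁+m₂ = M = -3/2: (-1/2,-1), (1/2,-2)
  (m₁,m₂)=(1/2,-2): CG² = 4/5, CG = +√(4/5)
  (m₁,m₂)=(-1/2,-1): CG² = 1/5, CG = −√(1/5)   ← matches the target
Pairs with CG² = 1/5: (-1/2,-1): −√(1/5)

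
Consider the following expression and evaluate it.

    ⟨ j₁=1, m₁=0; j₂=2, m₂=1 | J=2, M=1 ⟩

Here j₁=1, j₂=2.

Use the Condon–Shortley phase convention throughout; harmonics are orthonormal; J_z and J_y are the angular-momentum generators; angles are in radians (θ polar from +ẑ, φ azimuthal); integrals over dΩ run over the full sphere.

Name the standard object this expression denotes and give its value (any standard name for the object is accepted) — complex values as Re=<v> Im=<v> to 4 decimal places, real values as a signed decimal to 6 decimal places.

Clebsch–Gordan coefficient, −√(1/6) ≈ -0.408248

This is a Clebsch–Gordan (vector-coupling) coefficient.
j₁+j₂−J=1  J+j₁−j₂=1  J−j₁+j₂=3  j₁+j₂+J+1=6
(j₁±m₁, j₂±m₂, J±M) = (1,1,3,1,3,1)
P² = 3/2
sum k=0..1:
  [0] +1/6 = 1/6
  [1] −1/2 = -1/2
S = -1/3
C² = P²·S² = 1/6 ; C = -0.408248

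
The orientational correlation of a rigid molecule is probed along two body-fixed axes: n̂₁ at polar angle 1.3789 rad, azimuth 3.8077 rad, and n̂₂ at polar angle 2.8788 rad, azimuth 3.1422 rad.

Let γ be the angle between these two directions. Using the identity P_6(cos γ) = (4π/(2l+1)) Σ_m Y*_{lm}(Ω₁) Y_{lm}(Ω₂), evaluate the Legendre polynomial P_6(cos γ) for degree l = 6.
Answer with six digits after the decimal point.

-0.310732

Addition theorem: P_6(cos γ) = (4π/13) Σ_m Y*_{lm}(Ω₁) Y_{lm}(Ω₂), m = −6…6:
  m=-6: Y*=-0.283642-0.326187i  Y=+0.000148-0.000001i  product -0.000042-0.000048i
  m=-5: Y*=+0.285748+0.054642i  Y=+0.001912-0.000006i  product +0.000547+0.000103i
  m=-4: Y*=+0.176541-0.091273i  Y=+0.015042-0.000037i  product +0.002652-0.001379i
  m=-3: Y*=-0.126679+0.278032i  Y=+0.080034-0.000146i  product -0.010098+0.022270i
  m=-2: Y*=+0.028846+0.118605i  Y=+0.283777-0.000345i  product +0.008227+0.033648i
  m=-1: Y*=-0.239684-0.188377i  Y=+0.591237-0.000359i  product -0.141778-0.111289i
  m=+0: Y*=-0.100843-0.000000i  Y=+0.401315+0.000000i  product -0.040470-0.000000i
  m=+1: Y*=+0.239684-0.188377i  Y=-0.591237-0.000359i  product -0.141778+0.111289i
  m=+2: Y*=+0.028846-0.118605i  Y=+0.283777+0.000345i  product +0.008227-0.033648i
  m=+3: Y*=+0.126679+0.278032i  Y=-0.080034-0.000146i  product -0.010098-0.022270i
  m=+4: Y*=+0.176541+0.091273i  Y=+0.015042+0.000037i  product +0.002652+0.001379i
  m=+5: Y*=-0.285748+0.054642i  Y=-0.001912-0.000006i  product +0.000547-0.000103i
  m=+6: Y*=-0.283642+0.326187i  Y=+0.000148+0.000001i  product -0.000042+0.000048i
Accumulated sum -0.321455+0.000000i; after 4π/(2l+1) scaling, -0.310732+0.000000i ⇒ P_6 = -0.310732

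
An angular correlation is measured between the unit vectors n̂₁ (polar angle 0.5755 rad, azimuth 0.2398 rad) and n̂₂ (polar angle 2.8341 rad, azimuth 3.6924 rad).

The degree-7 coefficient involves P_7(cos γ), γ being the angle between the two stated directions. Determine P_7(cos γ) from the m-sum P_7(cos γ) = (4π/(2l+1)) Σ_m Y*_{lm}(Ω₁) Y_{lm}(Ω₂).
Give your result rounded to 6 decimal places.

Summing Y*_{l m}(θ₁,φ₁)·Y_{l m}(θ₂,φ₂) over m ∈ [−7, 7]; prefactor 4π/(2·7+1) = 0.837758:
  term(m=-7) = +0.000000+0.000001i   from Y*(Ω₁)=-0.000761+0.007032i, Y(Ω₂)=+0.000088-0.000076i
  term(m=-6) = +0.000016+0.000054i   from Y*(Ω₁)=+0.005369+0.040440i, Y(Ω₂)=+0.001353-0.000223i
  term(m=-5) = -0.000023+0.001438i   from Y*(Ω₁)=+0.051875+0.133037i, Y(Ω₂)=+0.009327+0.003807i
  term(m=-4) = -0.005513+0.016267i   from Y*(Ω₁)=+0.190724+0.271959i, Y(Ω₂)=+0.030565+0.041707i
  term(m=-3) = -0.054450+0.073472i   from Y*(Ω₁)=+0.367336+0.321789i, Y(Ω₂)=+0.015268+0.186639i
  term(m=-2) = -0.120128+0.086126i   from Y*(Ω₁)=+0.290216+0.150942i, Y(Ω₂)=-0.204310+0.403028i
  term(m=-1) = +0.110585-0.035546i   from Y*(Ω₁)=-0.189852-0.046420i, Y(Ω₂)=-0.506423+0.311054i
  term(m=+0) = +0.022684+0.000000i   from Y*(Ω₁)=-0.401743-0.000000i, Y(Ω₂)=-0.056465+0.000000i
  term(m=+1) = +0.110585+0.035546i   from Y*(Ω₁)=+0.189852-0.046420i, Y(Ω₂)=+0.506423+0.311054i
  term(m=+2) = -0.120128-0.086126i   from Y*(Ω₁)=+0.290216-0.150942i, Y(Ω₂)=-0.204310-0.403028i
  term(m=+3) = -0.054450-0.073472i   from Y*(Ω₁)=-0.367336+0.321789i, Y(Ω₂)=-0.015268+0.186639i
  term(m=+4) = -0.005513-0.016267i   from Y*(Ω₁)=+0.190724-0.271959i, Y(Ω₂)=+0.030565-0.041707i
  term(m=+5) = -0.000023-0.001438i   from Y*(Ω₁)=-0.051875+0.133037i, Y(Ω₂)=-0.009327+0.003807i
  term(m=+6) = +0.000016-0.000054i   from Y*(Ω₁)=+0.005369-0.040440i, Y(Ω₂)=+0.001353+0.000223i
  term(m=+7) = +0.000000-0.000001i   from Y*(Ω₁)=+0.000761+0.007032i, Y(Ω₂)=-0.000088-0.000076i
Σ over m = -0.116339-0.000000i; ×(4π/15) → -0.097464-0.000000i. Real part: -0.097464

-0.097464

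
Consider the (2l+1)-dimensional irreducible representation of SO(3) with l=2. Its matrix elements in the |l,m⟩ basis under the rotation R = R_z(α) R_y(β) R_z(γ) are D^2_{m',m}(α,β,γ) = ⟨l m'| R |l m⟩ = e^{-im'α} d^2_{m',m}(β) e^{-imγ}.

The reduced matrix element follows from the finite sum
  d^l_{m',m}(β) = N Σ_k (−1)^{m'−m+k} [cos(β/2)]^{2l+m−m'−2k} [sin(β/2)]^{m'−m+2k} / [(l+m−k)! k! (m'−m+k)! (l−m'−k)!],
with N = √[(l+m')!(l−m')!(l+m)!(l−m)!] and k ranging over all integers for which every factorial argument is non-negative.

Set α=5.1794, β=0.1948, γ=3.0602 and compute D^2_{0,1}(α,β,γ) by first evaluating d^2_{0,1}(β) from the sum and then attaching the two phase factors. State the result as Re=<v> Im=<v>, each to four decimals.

Re=-0.2318 Im=-0.0189

D^2_{0,1}(5.1794,0.1948,3.0602) = e^{-i·0·5.1794}·d^2_{0,1}(0.1948)·e^{-i·1·3.0602}. Compute d first:
Half-angle: c=0.995260, s=0.097246. N=√(2·2·6·1)=4.898979
k: max(0,(1)−(0))=1 … min(2+(1),2−(0))=2
  k=1: (−1)^0·4.8990/(2)·0.9953^3·0.0972^1 = +0.234832
  k=2: (−1)^1·4.8990/(2)·0.9953^1·0.0972^3 = -0.002242
d^2_{0,1}(0.1948) = +0.234832 -0.002242 = +0.232590
D = (+1.000000+0.000000i)·(+0.232590)·(-0.996689-0.081303i) = -0.231820-0.018910i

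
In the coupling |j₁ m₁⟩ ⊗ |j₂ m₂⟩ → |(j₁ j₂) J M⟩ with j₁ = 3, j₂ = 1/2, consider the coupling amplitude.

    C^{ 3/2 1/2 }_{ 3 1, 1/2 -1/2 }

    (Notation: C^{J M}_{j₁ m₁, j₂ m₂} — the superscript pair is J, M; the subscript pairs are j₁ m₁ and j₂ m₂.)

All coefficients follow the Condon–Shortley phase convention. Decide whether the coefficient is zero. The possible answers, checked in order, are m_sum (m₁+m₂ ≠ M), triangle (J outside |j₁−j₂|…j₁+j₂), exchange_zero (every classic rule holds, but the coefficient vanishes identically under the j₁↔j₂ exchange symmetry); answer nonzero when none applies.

m-sum: m₁+m₂ = 1+(-1/2) = 1/2, M = 1/2  ✓
triangle: need |j₁−j₂| ≤ J ≤ j₁+j₂, i.e. J ∈ [5/2, 7/2]; J = 3/2 is outside ✗ ⇒ coefficient is 0

triangle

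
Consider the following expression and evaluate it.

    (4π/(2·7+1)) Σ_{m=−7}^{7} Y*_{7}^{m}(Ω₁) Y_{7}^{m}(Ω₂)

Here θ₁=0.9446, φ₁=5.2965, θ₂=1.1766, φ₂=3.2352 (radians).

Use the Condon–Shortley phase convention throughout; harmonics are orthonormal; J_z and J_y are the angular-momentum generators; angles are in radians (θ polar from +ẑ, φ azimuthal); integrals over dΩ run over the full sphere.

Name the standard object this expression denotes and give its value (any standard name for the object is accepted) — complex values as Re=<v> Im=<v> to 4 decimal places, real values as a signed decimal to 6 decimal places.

This sum is the spherical-harmonic addition theorem: it equals the Legendre polynomial P_l(cos γ) of the angle γ between the two directions.
Expand P_7 via completeness: Σ_{m} conj(Y_{7,m}) at Ω₁ times Y_{7,m} at Ω₂ —
  m=-7: (0.09307 - 0.06695j) × (-0.22680 + 0.17430j) = -0.00944 + 0.03141j  (running Σ = -0.00944 + 0.03141j)
  m=-6: (0.29006 + 0.11020j) × (0.37680 - 0.23710j) = 0.13542 - 0.02725j  (running Σ = 0.12599 + 0.00416j)
  m=-5: (0.09736 + 0.43325j) × (-0.20162 + 0.10192j) = -0.06379 - 0.07743j  (running Σ = 0.06220 - 0.07327j)
  m=-4: (-0.18823 + 0.19581j) × (-0.20635 + 0.08109j) = 0.02296 - 0.05567j  (running Σ = 0.08516 - 0.12894j)
  m=-3: (0.16202 + 0.02974j) × (0.30322 - 0.08746j) = 0.05173 - 0.00515j  (running Σ = 0.13689 - 0.13410j)
  m=-2: (0.13943 + 0.32744j) × (0.09491 - 0.01798j) = 0.01912 + 0.02857j  (running Σ = 0.15601 - 0.10553j)
  m=-1: (0.01014 - 0.01534j) × (-0.32412 + 0.03043j) = -0.00282 + 0.00528j  (running Σ = 0.15319 - 0.10025j)
  m=0: (0.35303 + 0.00000j) × (-0.05867 + 0.00000j) = -0.02071 + 0.00000j  (running Σ = 0.13248 - 0.10025j)
  m=1: (-0.01014 - 0.01534j) × (0.32412 + 0.03043j) = -0.00282 - 0.00528j  (running Σ = 0.12966 - 0.10553j)
  m=2: (0.13943 - 0.32744j) × (0.09491 + 0.01798j) = 0.01912 - 0.02857j  (running Σ = 0.14878 - 0.13410j)
  m=3: (-0.16202 + 0.02974j) × (-0.30322 - 0.08746j) = 0.05173 + 0.00515j  (running Σ = 0.20051 - 0.12894j)
  m=4: (-0.18823 - 0.19581j) × (-0.20635 - 0.08109j) = 0.02296 + 0.05567j  (running Σ = 0.22347 - 0.07327j)
  m=5: (-0.09736 + 0.43325j) × (0.20162 + 0.10192j) = -0.06379 + 0.07743j  (running Σ = 0.15969 + 0.00416j)
  m=6: (0.29006 - 0.11020j) × (0.37680 + 0.23710j) = 0.13542 + 0.02725j  (running Σ = 0.29511 + 0.03141j)
  m=7: (-0.09307 - 0.06695j) × (0.22680 + 0.17430j) = -0.00944 - 0.03141j  (running Σ = 0.28567 - 0.00000j)
Σ over m = 0.28567 - 0.00000j; ×(4π/15) → 0.23932 - 0.00000j. Real part: 0.239325

Legendre polynomial (addition theorem), +0.239325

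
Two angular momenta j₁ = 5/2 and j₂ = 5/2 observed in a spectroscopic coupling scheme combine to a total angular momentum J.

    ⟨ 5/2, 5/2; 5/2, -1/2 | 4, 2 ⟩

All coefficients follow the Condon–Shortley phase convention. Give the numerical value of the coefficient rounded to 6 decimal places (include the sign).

j₁+j₂−J=1  J+j₁−j₂=4  J−j₁+j₂=4  j₁+j₂+J+1=10
(j₁±m₁, j₂±m₂, J±M) = (5,0,2,3,6,2)
P² = 20736/7
sum k=0..0:
  [0] +1/96 = 1/96
S = 1/96
C² = P²·S² = 9/28 ; C = +0.566947

+√(9/28) = +0.566947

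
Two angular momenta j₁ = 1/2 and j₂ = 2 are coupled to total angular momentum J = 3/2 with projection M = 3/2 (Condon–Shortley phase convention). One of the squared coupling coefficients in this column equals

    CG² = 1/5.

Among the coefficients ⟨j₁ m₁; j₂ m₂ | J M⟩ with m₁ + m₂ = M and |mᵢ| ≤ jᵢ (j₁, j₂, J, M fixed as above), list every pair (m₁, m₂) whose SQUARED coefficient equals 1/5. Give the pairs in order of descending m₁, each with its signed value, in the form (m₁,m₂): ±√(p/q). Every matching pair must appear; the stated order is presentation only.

(1/2,1): +√(1/5)

Admissible pairs with m₁+m₂ = M = 3/2: (-1/2,2), (1/2,1)
  (m₁,m₂)=(1/2,1): CG² = 1/5, CG = +√(1/5)   ← matches the target
  (m₁,m₂)=(-1/2,2): CG² = 4/5, CG = −√(4/5)
Pairs with CG² = 1/5: (1/2,1): +√(1/5)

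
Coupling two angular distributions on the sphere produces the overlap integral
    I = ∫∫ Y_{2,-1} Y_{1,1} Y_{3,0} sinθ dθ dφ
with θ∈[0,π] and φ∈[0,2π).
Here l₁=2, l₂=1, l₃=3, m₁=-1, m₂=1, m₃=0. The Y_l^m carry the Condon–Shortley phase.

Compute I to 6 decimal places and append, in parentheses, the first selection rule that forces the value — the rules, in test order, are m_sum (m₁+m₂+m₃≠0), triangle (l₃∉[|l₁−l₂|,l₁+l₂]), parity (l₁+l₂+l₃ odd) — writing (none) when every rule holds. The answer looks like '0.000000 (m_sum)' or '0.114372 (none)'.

Checks pass: Σm=0; 6 even; l₃=3∈[1,3].
(2·2+1)(2·1+1)(2·3+1) = 105
Δ: 0! 4! 2! / 7! → 1/105
sum: t=0:+1/4 = 1/4
3j²(2 1 3; 0 0 0) = Δ·Π!·Σ² = 3/35  (sign -1)
sum: t=0:+1/12 = 1/12
3j²(2 1 3; -1 1 0) = Δ·Π!·Σ² = 1/35  (sign -1)
combine: 4πI² = 105·3/35·1/35 = 9/35
take √, sign +1: I = 0.14304817
No selection rule forces the value: the integral is nonzero (none).

0.143048 (none)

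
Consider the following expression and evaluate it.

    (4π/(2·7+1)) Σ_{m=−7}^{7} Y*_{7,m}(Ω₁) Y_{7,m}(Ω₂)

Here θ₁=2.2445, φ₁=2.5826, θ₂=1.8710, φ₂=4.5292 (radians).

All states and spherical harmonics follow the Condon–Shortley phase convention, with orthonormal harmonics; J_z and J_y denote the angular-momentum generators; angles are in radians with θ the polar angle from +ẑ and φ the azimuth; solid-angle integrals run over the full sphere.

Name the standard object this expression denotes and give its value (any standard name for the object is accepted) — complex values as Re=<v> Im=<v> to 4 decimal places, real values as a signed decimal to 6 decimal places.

This sum is the spherical-harmonic addition theorem: it equals the Legendre polynomial P_l(cos γ) of the angle γ between the two directions.
Expand P_7 via completeness: Σ_{m} conj(Y_{7,m}) at Ω₁ times Y_{7,m} at Ω₂ —
  term(m=-7) = 0.01581 - 0.02819j   from Y*(Ω₁)=0.06384 - 0.06207j, Y(Ω₂)=0.34800 - 0.10327j
  term(m=-6) = 0.07066 + 0.08666j   from Y*(Ω₁)=0.25998 - 0.05605j, Y(Ω₂)=0.19104 + 0.37454j
  term(m=-5) = -0.01653 + 0.00526j   from Y*(Ω₁)=0.40848 + 0.14755j, Y(Ω₂)=-0.03167 + 0.02432j
  term(m=-4) = -0.00800 + 0.11820j   from Y*(Ω₁)=0.21715 + 0.27683j, Y(Ω₂)=0.25029 + 0.22523j
  term(m=-3) = 0.00791 + 0.00376j   from Y*(Ω₁)=-0.00573 - 0.05380j, Y(Ω₂)=-0.08453 + 0.13800j
  term(m=-2) = 0.07323 - 0.06844j   from Y*(Ω₁)=0.16043 - 0.32975j, Y(Ω₂)=0.25521 + 0.09793j
  term(m=-1) = 0.00795 + 0.02014j   from Y*(Ω₁)=0.09095 - 0.05690j, Y(Ω₂)=-0.03676 + 0.19841j
  term(m=+0) = -0.08489 + 0.00000j   from Y*(Ω₁)=-0.33720 + 0.00000j, Y(Ω₂)=0.25173 + 0.00000j
  term(m=+1) = 0.00795 - 0.02014j   from Y*(Ω₁)=-0.09095 - 0.05690j, Y(Ω₂)=0.03676 + 0.19841j
  term(m=+2) = 0.07323 + 0.06844j   from Y*(Ω₁)=0.16043 + 0.32975j, Y(Ω₂)=0.25521 - 0.09793j
  term(m=+3) = 0.00791 - 0.00376j   from Y*(Ω₁)=0.00573 - 0.05380j, Y(Ω₂)=0.08453 + 0.13800j
  term(m=+4) = -0.00800 - 0.11820j   from Y*(Ω₁)=0.21715 - 0.27683j, Y(Ω₂)=0.25029 - 0.22523j
  term(m=+5) = -0.01653 - 0.00526j   from Y*(Ω₁)=-0.40848 + 0.14755j, Y(Ω₂)=0.03167 + 0.02432j
  term(m=+6) = 0.07066 - 0.08666j   from Y*(Ω₁)=0.25998 + 0.05605j, Y(Ω₂)=0.19104 - 0.37454j
  term(m=+7) = 0.01581 + 0.02819j   from Y*(Ω₁)=-0.06384 - 0.06207j, Y(Ω₂)=-0.34800 - 0.10327j
Σ over m = 0.21717 - 0.00000j; ×(4π/15) → 0.18194 - 0.00000j. Real part: 0.181935

Legendre polynomial (addition theorem), +0.181935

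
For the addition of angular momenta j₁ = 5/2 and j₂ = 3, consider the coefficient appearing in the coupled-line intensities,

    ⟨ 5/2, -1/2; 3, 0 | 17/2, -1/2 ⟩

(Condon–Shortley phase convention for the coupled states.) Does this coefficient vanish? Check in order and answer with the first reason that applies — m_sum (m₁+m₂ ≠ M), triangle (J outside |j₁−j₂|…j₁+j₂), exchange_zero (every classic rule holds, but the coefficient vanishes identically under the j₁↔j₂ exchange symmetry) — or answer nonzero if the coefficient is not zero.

m-sum: m₁+m₂ = -1/2+0 = -1/2, M = -1/2  ✓
triangle: need |j₁−j₂| ≤ J ≤ j₁+j₂, i.e. J ∈ [1/2, 11/2]; J = 17/2 is outside ✗ ⇒ coefficient is 0

triangle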